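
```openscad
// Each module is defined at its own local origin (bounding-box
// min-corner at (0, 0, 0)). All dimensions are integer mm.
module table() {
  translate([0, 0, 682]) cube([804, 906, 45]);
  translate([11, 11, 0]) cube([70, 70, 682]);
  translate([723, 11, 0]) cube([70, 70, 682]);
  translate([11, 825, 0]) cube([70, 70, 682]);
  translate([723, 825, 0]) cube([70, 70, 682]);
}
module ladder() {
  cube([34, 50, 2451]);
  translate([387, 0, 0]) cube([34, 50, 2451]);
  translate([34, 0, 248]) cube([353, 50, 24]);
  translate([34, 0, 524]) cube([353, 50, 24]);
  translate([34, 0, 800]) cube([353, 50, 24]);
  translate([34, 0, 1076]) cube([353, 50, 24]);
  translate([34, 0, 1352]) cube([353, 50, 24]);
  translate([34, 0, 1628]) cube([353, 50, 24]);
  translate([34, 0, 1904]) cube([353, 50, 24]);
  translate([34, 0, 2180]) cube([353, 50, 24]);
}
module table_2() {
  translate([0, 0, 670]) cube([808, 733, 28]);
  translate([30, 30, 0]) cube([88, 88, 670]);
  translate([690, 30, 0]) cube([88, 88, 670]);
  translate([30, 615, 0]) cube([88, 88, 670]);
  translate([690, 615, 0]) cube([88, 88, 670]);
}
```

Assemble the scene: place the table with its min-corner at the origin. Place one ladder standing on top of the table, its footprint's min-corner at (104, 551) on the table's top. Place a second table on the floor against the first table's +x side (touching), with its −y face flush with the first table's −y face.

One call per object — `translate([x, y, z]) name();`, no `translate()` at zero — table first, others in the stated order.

table();
translate([104, 551, 727]) ladder();
translate([804, 0, 0]) table_2();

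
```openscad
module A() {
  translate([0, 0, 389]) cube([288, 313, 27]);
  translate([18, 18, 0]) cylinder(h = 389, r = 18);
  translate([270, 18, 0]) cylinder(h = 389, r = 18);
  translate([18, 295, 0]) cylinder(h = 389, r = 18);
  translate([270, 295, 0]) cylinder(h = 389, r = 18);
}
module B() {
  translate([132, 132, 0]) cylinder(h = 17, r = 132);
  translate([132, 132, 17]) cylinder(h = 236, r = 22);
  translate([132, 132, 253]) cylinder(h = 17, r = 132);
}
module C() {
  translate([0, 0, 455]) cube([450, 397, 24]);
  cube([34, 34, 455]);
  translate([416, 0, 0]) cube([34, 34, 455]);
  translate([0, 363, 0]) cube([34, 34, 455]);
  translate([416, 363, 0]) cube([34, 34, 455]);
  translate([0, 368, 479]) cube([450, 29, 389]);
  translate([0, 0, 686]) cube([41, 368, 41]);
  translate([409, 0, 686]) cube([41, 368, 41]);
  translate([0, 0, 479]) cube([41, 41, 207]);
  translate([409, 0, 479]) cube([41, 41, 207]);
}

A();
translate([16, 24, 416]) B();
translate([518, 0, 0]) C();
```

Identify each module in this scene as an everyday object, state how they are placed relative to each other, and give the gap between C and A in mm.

A is a stool. B is a spool. C is a chair. The spool is on top of the stool. The chair is on the floor beside the stool on its +x side. The gap between the chair and the stool is 230 mm.

The chair's nearest face is 230 mm from the stool's +x face.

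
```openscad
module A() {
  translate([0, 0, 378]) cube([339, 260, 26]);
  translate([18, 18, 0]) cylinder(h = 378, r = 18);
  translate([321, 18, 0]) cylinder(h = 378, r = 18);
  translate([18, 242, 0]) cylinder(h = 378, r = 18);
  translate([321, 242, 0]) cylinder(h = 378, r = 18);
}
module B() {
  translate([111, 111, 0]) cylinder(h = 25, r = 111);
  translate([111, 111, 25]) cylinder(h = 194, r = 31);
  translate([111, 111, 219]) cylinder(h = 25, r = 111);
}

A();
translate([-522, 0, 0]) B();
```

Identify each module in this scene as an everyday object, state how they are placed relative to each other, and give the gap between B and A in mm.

A is a stool. B is a spool. The spool is on the floor beside the stool on its −x side. The gap between the spool and the stool is 300 mm.

The spool's nearest face is 300 mm from the stool's −x face.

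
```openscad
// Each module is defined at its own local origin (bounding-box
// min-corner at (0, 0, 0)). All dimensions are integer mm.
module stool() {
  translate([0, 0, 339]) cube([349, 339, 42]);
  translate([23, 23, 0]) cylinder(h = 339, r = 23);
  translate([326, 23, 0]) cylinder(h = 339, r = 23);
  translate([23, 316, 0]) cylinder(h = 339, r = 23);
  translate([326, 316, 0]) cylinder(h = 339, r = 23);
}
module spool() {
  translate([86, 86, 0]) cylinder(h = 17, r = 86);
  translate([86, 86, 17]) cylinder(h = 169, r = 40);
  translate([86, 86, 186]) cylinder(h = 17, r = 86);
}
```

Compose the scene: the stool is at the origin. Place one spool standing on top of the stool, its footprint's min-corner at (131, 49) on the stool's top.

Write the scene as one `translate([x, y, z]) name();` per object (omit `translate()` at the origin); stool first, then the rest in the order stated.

stool();
translate([131, 49, 381]) spool();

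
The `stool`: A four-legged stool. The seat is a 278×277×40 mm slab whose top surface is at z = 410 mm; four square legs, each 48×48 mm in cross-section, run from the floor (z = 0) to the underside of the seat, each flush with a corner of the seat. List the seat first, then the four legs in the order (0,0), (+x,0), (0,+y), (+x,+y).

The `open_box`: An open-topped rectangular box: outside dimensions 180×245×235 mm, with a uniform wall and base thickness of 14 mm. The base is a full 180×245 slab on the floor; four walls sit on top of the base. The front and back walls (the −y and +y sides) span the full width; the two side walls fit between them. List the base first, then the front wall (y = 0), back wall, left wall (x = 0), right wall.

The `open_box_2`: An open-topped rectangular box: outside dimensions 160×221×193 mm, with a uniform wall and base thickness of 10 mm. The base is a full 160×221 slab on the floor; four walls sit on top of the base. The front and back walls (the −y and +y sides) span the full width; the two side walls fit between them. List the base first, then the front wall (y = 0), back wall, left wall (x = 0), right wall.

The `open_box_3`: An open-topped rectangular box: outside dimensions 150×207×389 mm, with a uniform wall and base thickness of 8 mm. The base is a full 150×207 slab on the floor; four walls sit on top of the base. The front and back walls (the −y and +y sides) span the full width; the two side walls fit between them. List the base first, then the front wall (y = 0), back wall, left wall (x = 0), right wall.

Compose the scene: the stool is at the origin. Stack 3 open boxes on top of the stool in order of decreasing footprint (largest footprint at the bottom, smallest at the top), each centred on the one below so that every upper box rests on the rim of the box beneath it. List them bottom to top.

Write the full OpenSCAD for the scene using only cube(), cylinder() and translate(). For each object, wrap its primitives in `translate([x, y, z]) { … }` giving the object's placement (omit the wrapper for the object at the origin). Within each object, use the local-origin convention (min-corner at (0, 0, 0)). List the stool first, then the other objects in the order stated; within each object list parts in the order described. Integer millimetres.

translate([0, 0, 370]) cube([278, 277, 40]);
cube([48, 48, 370]);
translate([230, 0, 0]) cube([48, 48, 370]);
translate([0, 229, 0]) cube([48, 48, 370]);
translate([230, 229, 0]) cube([48, 48, 370]);
translate([49, 16, 410]) {
  cube([180, 245, 14]);
  translate([0, 0, 14]) cube([180, 14, 221]);
  translate([0, 231, 14]) cube([180, 14, 221]);
  translate([0, 14, 14]) cube([14, 217, 221]);
  translate([166, 14, 14]) cube([14, 217, 221]);
}
translate([59, 28, 645]) {
  cube([160, 221, 10]);
  translate([0, 0, 10]) cube([160, 10, 183]);
  translate([0, 211, 10]) cube([160, 10, 183]);
  translate([0, 10, 10]) cube([10, 201, 183]);
  translate([150, 10, 10]) cube([10, 201, 183]);
}
translate([64, 35, 838]) {
  cube([150, 207, 8]);
  translate([0, 0, 8]) cube([150, 8, 381]);
  translate([0, 199, 8]) cube([150, 8, 381]);
  translate([0, 8, 8]) cube([8, 191, 381]);
  translate([142, 8, 8]) cube([8, 191, 381]);
}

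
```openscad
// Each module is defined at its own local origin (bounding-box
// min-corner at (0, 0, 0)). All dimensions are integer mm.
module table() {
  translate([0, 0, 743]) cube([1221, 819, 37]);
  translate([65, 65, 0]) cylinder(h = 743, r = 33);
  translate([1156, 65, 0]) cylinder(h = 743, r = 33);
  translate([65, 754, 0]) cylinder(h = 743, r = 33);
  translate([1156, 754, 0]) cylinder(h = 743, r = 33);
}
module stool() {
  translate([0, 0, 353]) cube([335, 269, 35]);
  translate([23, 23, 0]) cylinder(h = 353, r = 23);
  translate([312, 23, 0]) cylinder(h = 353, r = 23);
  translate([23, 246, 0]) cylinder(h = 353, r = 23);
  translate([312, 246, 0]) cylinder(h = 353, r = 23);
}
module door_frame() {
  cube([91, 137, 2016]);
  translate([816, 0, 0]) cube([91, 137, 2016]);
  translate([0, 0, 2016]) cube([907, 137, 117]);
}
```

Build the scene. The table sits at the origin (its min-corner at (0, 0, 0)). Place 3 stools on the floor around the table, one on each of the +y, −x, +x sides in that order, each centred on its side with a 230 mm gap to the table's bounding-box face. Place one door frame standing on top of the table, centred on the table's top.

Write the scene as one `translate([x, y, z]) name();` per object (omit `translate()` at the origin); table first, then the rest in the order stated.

table();
translate([443, 1049, 0]) stool();
translate([-565, 275, 0]) stool();
translate([1451, 275, 0]) stool();
translate([157, 341, 780]) door_frame();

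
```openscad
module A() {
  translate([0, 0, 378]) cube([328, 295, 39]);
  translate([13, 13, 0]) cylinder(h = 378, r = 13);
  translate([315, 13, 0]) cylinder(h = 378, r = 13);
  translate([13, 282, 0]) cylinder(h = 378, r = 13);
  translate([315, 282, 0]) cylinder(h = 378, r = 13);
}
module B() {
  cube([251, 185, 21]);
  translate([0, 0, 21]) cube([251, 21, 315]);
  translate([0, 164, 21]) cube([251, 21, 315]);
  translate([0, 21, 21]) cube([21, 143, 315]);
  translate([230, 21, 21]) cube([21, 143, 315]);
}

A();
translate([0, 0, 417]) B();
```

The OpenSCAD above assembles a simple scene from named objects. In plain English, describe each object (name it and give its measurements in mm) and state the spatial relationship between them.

A is a simple wooden stool: a rectangular seat 328 mm (x) by 295 mm (y), 39 mm thick, top face at z = 417 mm, on four round legs, each 26 mm in diameter. The legs rest on z = 0, each leg's axis is inset half a diameter from the nearest pair of seat edges (so the leg's bounding box is flush with the corner).

B is an open storage box with external size 251×185×336 mm and wall thickness 21 mm (the base is also 21 mm thick). The base covers the whole footprint; the four walls stand on the base, with the y-facing walls full-width and the x-facing walls fitting between their inner faces.

The open box is on top of the stool.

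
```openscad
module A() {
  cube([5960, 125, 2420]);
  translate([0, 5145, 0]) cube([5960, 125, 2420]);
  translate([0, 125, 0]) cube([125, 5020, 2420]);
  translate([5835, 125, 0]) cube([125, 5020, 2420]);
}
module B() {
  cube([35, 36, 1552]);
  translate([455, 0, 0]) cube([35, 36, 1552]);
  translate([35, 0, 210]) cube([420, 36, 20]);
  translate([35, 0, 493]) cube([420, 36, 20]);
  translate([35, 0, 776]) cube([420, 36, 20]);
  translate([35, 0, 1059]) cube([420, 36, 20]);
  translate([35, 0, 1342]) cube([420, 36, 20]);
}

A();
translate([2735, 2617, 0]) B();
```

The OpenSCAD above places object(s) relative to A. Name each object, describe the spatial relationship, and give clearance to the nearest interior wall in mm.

A is a house frame. B is a ladder. The ladder sits inside the house frame, centred. The clearance to the nearest interior wall is 2492 mm.

Clearances: x = 2610, y = 2492; minimum 2492 mm.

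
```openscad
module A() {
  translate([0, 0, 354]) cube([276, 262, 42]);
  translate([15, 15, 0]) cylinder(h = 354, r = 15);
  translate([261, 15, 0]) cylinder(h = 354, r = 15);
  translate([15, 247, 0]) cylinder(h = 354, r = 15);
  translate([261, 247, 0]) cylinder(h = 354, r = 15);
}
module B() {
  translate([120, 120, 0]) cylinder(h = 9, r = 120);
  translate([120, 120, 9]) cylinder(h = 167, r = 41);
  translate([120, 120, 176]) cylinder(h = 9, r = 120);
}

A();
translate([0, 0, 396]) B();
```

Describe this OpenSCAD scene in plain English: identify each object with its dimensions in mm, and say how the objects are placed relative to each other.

A is a four-legged stool. The seat is a 276×262×42 mm slab whose top surface is at z = 396 mm; four round legs, each 30 mm in diameter, run from the floor (z = 0) to the underside of the seat, each leg's axis is inset half a diameter from the nearest pair of seat edges (so the leg's bounding box is flush with the corner).

B is a spool: two coaxial disc flanges of radius 120 mm and thickness 9 mm, joined by a core cylinder of radius 41 mm and height 167 mm. The lower flange rests on z = 0 and the three cylinders share a vertical axis.

The spool is on top of the stool.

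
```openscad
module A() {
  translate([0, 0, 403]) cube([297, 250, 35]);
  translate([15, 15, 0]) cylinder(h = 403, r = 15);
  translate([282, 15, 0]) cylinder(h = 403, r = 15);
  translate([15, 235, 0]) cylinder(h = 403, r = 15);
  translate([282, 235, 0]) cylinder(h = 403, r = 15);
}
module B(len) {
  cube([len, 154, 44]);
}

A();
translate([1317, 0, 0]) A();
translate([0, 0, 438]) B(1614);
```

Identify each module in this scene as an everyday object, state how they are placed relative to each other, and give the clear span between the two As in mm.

Second stool starts at x = 1317; first ends at x = 297; clear span = 1317 − 297 = 1020 mm.

A is a stool. B is a beam. A beam spans the tops of two stools. The clear span between the two stools is 1020 mm.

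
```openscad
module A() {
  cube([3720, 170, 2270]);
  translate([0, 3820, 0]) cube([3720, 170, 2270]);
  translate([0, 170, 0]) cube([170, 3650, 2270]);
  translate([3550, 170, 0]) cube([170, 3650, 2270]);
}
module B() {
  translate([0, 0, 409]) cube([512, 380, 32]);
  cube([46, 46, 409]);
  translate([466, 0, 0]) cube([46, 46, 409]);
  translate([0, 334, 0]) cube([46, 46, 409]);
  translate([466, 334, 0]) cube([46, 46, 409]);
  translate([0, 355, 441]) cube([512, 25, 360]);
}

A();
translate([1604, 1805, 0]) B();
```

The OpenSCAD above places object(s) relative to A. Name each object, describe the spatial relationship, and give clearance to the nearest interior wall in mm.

Clearances: x = 1434, y = 1635; minimum 1434 mm.

A is a house frame. B is a chair. The chair sits inside the house frame, centred. The clearance to the nearest interior wall is 1434 mm.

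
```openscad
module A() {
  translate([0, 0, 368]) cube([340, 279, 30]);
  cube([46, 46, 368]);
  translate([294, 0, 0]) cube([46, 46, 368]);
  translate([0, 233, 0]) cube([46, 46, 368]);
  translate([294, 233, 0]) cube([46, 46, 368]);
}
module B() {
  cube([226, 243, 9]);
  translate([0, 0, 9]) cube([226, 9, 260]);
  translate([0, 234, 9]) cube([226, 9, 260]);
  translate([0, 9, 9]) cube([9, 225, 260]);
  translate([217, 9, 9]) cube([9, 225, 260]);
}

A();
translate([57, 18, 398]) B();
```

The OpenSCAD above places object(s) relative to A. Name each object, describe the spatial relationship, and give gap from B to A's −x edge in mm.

A is a stool. B is an open box. The open box is on top of the stool, centred. The gap from the open box to the stool's −x edge is 57 mm.

The open box's min-x is at 57; the stool's min-x is 0; gap = 57 mm.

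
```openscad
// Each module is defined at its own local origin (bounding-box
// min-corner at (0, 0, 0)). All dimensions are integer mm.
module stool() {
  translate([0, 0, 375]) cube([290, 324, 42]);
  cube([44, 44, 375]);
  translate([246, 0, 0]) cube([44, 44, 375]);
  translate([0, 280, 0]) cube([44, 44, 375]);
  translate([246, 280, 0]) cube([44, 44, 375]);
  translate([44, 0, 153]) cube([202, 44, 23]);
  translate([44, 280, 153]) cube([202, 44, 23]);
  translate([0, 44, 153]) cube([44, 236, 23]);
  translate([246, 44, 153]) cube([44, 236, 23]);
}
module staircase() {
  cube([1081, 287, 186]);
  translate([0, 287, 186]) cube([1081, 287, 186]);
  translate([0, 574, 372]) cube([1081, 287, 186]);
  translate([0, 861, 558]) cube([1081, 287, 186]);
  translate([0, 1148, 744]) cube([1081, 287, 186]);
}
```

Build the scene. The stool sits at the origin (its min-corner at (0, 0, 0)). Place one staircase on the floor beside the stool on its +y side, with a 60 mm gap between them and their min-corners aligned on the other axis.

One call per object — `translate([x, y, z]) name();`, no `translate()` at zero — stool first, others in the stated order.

stool();
translate([0, 384, 0]) staircase();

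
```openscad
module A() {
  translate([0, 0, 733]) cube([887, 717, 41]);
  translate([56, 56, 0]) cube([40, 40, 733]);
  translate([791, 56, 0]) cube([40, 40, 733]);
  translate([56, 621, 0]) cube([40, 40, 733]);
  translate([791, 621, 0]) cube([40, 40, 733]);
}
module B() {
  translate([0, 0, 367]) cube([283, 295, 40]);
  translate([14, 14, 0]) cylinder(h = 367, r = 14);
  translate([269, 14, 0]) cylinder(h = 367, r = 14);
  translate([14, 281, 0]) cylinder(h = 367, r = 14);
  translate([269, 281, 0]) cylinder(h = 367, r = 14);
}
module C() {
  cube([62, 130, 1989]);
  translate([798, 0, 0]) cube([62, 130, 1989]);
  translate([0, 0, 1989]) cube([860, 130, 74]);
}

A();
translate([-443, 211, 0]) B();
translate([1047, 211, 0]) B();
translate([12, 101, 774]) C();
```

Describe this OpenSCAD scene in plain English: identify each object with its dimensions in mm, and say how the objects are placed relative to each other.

A is a table with a 887×717 mm rectangular top, 41 mm thick, top surface at z = 774 mm, supported by four 40×40 mm square legs, each inset 56 mm from the nearest pair of top edges, running from the floor.

B is a simple wooden stool: a rectangular seat 283 mm (x) by 295 mm (y), 40 mm thick, top face at z = 407 mm, on four round legs, each 28 mm in diameter. The legs rest on z = 0, each leg's axis is inset half a diameter from the nearest pair of seat edges (so the leg's bounding box is flush with the corner).

C is a door frame. The clear opening is 736 mm wide and 1989 mm high. Two 62 mm wide jambs, 130 mm deep, stand either side of the opening from the floor to the top of the opening. A 74 mm thick head sits across the top of both jambs, spanning the full outside width of the frame.

Two stools sit around the table at the −x, +x sides. The door frame is on top of the table.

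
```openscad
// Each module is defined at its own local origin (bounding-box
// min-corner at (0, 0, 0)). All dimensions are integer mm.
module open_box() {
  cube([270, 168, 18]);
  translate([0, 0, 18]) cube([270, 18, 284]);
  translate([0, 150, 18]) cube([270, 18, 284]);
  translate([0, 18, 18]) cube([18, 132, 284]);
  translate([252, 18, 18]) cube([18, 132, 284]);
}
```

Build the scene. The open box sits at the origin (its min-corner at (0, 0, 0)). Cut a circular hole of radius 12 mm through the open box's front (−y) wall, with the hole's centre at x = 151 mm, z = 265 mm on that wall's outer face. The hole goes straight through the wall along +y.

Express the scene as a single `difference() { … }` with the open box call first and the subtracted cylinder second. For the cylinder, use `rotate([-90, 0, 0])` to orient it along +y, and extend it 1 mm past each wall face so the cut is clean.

difference() {
  open_box();
  translate([151, -1, 265]) rotate([-90, 0, 0]) cylinder(h = 20, r = 12);
}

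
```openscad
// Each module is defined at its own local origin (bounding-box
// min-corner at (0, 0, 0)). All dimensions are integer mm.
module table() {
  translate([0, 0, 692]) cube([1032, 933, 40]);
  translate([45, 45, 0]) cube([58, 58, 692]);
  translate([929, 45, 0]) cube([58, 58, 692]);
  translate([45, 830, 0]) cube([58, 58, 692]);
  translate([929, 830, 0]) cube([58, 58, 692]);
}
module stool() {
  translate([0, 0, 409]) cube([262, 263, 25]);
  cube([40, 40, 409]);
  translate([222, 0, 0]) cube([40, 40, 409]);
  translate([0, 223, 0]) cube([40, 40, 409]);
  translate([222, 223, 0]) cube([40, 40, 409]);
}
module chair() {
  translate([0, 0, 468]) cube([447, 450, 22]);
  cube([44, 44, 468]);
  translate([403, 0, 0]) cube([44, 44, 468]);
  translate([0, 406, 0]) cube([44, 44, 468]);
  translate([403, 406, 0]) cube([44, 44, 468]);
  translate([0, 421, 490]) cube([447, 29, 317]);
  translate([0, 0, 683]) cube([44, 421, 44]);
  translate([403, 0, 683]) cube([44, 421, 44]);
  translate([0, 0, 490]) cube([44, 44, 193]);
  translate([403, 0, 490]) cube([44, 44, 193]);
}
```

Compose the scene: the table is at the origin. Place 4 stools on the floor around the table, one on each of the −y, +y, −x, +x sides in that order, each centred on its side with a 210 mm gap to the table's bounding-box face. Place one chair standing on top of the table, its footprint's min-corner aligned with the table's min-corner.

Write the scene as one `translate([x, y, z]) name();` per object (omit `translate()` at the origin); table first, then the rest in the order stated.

table();
translate([385, -473, 0]) stool();
translate([385, 1143, 0]) stool();
translate([-472, 335, 0]) stool();
translate([1242, 335, 0]) stool();
translate([0, 0, 732]) chair();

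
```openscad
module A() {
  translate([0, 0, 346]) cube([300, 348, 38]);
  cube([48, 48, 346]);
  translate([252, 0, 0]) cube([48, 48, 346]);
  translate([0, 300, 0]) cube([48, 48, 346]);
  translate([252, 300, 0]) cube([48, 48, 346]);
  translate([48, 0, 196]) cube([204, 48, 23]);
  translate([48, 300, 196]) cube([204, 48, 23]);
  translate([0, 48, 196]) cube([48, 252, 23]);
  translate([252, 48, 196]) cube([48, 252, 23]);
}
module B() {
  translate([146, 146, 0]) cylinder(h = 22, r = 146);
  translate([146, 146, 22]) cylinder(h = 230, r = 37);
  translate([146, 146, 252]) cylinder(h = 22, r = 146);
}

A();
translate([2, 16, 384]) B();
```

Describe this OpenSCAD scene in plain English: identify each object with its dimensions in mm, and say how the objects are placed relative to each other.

A is a four-legged stool. The seat is 300×348 mm, 38 mm thick, top at z = 384 mm. It stands on four square legs, each 48×48 mm in cross-section, from z = 0 to the seat underside, each flush with a corner of the seat. Four stretchers, 48 mm wide and 23 mm tall, connect adjacent legs with their undersides at z = 196 mm, each running between the inner faces of the legs it joins and aligned with the legs' outer faces on the other axis.

B is a spool: two coaxial disc flanges of radius 146 mm and thickness 22 mm, joined by a core cylinder of radius 37 mm and height 230 mm. The lower flange rests on z = 0 and the three cylinders share a vertical axis.

The spool is on top of the stool.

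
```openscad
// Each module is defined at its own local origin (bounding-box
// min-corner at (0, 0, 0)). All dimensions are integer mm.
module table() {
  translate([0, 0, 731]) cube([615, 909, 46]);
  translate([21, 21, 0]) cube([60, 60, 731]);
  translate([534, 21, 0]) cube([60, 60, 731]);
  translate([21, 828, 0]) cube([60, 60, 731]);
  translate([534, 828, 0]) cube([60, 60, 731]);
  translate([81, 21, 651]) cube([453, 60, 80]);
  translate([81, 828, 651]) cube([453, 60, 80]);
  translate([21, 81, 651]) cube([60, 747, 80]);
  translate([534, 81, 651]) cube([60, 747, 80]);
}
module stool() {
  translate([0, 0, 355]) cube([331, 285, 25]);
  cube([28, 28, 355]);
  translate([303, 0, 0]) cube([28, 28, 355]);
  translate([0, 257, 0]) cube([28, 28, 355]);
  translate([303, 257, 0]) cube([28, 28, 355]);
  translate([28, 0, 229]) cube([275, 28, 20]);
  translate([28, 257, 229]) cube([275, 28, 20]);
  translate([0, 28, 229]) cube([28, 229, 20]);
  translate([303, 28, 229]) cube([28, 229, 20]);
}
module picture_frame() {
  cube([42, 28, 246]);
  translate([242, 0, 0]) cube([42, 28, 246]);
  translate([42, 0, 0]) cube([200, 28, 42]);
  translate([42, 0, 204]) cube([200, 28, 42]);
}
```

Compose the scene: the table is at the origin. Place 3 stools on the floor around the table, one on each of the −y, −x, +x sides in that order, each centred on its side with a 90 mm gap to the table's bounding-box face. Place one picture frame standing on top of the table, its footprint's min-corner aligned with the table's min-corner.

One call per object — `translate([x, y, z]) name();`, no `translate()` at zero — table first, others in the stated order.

table();
translate([142, -375, 0]) stool();
translate([-421, 312, 0]) stool();
translate([705, 312, 0]) stool();
translate([0, 0, 777]) picture_frame();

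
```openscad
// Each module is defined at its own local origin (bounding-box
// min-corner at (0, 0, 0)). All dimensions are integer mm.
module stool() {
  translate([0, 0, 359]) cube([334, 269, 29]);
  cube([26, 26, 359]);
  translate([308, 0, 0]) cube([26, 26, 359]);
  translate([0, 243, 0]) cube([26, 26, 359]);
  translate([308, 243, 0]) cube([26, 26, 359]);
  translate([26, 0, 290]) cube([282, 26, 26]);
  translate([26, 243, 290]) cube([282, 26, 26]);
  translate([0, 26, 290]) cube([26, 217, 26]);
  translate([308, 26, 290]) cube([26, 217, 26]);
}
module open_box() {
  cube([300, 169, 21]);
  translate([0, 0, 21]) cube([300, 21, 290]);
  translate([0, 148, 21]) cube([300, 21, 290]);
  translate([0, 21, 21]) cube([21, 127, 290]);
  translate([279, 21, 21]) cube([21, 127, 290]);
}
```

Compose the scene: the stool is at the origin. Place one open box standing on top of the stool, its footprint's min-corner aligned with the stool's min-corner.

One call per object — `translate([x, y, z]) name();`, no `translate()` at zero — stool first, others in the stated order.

stool();
translate([0, 0, 388]) open_box();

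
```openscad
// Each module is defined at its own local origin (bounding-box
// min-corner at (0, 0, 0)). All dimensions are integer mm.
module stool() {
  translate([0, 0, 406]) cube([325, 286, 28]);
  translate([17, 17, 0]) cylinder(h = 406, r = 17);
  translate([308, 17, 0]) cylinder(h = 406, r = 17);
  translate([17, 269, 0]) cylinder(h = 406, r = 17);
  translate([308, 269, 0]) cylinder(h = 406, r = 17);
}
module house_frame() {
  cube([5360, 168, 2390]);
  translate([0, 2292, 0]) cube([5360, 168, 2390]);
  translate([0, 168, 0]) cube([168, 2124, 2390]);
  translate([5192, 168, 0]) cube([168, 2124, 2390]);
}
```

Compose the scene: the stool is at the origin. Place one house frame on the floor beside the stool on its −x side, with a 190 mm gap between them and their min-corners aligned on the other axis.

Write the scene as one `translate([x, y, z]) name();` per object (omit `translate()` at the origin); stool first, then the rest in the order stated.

stool();
translate([-5550, 0, 0]) house_frame();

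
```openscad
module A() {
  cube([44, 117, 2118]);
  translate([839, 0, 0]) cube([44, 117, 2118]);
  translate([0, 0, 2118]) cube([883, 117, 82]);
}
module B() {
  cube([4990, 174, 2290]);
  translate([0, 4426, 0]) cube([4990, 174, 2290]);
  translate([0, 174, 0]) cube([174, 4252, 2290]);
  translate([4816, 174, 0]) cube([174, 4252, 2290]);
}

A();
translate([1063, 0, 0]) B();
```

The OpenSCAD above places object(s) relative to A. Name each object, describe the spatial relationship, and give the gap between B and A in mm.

A is a door frame. B is a house frame. The house frame is on the floor beside the door frame on its +x side. The gap between the house frame and the door frame is 180 mm.

The house frame's nearest face is 180 mm from the door frame's +x face.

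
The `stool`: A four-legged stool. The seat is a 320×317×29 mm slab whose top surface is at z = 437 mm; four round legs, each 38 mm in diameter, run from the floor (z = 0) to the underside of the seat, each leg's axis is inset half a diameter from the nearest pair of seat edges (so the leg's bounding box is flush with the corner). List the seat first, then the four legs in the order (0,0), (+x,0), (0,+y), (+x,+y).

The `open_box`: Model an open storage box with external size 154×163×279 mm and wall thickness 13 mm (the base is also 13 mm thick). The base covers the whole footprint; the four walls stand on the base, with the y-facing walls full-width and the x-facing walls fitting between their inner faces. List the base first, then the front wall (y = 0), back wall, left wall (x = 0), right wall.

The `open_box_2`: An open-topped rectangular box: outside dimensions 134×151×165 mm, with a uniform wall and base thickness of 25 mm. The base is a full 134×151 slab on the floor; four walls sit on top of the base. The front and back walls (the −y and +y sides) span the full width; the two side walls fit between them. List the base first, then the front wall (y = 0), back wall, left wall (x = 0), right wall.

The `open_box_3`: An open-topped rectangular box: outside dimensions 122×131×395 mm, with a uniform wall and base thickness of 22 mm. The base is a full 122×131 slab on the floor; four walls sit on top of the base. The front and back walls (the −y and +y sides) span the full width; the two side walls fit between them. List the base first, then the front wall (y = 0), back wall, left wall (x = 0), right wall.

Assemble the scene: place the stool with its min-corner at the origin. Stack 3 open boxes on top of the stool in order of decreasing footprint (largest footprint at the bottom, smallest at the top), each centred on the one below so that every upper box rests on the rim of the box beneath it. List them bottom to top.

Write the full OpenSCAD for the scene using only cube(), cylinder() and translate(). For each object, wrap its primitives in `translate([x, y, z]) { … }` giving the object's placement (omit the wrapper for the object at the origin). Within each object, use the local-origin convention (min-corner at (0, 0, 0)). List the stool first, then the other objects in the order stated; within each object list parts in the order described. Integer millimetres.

translate([0, 0, 408]) cube([320, 317, 29]);
translate([19, 19, 0]) cylinder(h = 408, r = 19);
translate([301, 19, 0]) cylinder(h = 408, r = 19);
translate([19, 298, 0]) cylinder(h = 408, r = 19);
translate([301, 298, 0]) cylinder(h = 408, r = 19);
translate([83, 77, 437]) {
  cube([154, 163, 13]);
  translate([0, 0, 13]) cube([154, 13, 266]);
  translate([0, 150, 13]) cube([154, 13, 266]);
  translate([0, 13, 13]) cube([13, 137, 266]);
  translate([141, 13, 13]) cube([13, 137, 266]);
}
translate([93, 83, 716]) {
  cube([134, 151, 25]);
  translate([0, 0, 25]) cube([134, 25, 140]);
  translate([0, 126, 25]) cube([134, 25, 140]);
  translate([0, 25, 25]) cube([25, 101, 140]);
  translate([109, 25, 25]) cube([25, 101, 140]);
}
translate([99, 93, 881]) {
  cube([122, 131, 22]);
  translate([0, 0, 22]) cube([122, 22, 373]);
  translate([0, 109, 22]) cube([122, 22, 373]);
  translate([0, 22, 22]) cube([22, 87, 373]);
  translate([100, 22, 22]) cube([22, 87, 373]);
}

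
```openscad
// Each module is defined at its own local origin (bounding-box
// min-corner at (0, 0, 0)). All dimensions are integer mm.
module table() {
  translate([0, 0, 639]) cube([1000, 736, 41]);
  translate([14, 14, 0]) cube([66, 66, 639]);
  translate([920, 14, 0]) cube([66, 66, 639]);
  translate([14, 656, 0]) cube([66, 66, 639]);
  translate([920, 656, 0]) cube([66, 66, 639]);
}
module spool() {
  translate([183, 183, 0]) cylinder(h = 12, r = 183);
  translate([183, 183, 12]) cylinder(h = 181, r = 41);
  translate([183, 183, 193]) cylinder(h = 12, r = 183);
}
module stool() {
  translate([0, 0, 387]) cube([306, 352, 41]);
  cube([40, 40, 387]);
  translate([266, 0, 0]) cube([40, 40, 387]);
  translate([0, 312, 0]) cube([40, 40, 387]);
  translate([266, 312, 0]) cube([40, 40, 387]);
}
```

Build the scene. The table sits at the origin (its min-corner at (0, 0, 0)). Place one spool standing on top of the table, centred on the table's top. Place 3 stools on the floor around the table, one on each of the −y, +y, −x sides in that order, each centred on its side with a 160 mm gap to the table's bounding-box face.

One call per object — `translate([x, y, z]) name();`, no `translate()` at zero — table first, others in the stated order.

table();
translate([317, 185, 680]) spool();
translate([347, -512, 0]) stool();
translate([347, 896, 0]) stool();
translate([-466, 192, 0]) stool();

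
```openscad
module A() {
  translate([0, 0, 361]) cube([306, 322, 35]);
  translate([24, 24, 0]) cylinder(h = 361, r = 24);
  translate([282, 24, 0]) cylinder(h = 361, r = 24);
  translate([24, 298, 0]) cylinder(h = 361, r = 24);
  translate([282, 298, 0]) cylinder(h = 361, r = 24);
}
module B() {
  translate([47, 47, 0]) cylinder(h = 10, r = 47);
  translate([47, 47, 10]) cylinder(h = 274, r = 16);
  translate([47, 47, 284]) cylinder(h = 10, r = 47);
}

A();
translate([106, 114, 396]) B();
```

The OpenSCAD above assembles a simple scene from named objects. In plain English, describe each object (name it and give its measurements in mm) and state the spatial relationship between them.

A is a four-legged stool. The seat is a 306×322×35 mm slab whose top surface is at z = 396 mm; four round legs, each 48 mm in diameter, run from the floor (z = 0) to the underside of the seat, each leg's axis is inset half a diameter from the nearest pair of seat edges (so the leg's bounding box is flush with the corner).

B is a spool: two coaxial disc flanges of radius 47 mm and thickness 10 mm, joined by a core cylinder of radius 16 mm and height 274 mm. The lower flange rests on z = 0 and the three cylinders share a vertical axis.

The spool is on top of the stool, centred.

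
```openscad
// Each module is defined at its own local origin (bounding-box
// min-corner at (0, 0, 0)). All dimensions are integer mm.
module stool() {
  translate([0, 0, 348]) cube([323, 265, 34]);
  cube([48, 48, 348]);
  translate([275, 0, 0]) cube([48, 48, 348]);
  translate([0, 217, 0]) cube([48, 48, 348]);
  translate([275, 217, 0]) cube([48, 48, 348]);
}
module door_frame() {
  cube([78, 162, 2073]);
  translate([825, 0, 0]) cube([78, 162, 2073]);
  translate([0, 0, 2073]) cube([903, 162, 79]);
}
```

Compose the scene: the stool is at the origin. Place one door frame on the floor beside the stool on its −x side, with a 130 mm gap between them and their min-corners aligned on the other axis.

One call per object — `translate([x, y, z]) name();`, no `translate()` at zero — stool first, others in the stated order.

stool();
translate([-1033, 0, 0]) door_frame();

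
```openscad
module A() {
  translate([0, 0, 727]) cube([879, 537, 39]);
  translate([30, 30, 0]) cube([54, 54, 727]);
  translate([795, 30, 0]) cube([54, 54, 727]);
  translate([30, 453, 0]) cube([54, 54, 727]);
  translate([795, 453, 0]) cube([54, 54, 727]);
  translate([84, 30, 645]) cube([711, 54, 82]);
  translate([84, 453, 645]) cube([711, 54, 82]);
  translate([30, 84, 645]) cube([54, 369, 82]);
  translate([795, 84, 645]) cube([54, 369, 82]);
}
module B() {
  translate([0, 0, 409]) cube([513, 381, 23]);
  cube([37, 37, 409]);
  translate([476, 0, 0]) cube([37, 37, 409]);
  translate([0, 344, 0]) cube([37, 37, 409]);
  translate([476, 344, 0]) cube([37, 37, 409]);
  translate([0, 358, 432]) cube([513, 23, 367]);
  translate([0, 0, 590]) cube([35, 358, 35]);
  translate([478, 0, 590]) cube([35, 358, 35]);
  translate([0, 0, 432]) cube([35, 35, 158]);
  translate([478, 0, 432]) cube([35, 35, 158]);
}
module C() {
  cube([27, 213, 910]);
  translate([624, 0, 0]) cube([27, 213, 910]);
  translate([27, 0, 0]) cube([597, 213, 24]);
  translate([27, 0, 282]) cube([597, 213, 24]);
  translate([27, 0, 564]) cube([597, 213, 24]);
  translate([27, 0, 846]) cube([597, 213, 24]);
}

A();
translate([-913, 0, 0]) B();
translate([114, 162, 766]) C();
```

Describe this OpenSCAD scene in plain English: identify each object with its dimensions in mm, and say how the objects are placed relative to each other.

A is a table with a 879×537 mm rectangular top, 39 mm thick, top surface at z = 766 mm, supported by four 54×54 mm square legs, each inset 30 mm from the nearest pair of top edges, running from the floor. Four apron rails, 54 mm thick and 82 mm tall, run between adjacent legs with their top edges flush with the underside of the top and their outer faces flush with the legs' outer faces.

B is a chair: 513×381 mm seat, 23 mm thick, top at z = 432 mm, on four 37 mm square corner legs flush with the seat edges. A 23 mm thick backrest slab spans the full seat width, extending 367 mm above the seat top, its back face flush with the seat's +y edge. Two armrests of 35×35 mm section run along each side from the seat's front edge to the front of the backrest, top faces 193 mm above the seat top and outer faces flush with the seat's x-edges; a 35×35 mm post under the front of each armrest stands on the seat at the front corner.

C is an open bookshelf. Two side panels, each 27 mm thick, 213 mm deep and 910 mm tall, stand 651 mm apart (outside-to-outside). Between them sit 4 shelves, each 24 mm thick and 213 mm deep, spanning the full gap between the sides. The bottom shelf rests on the floor (its underside at z = 0) and the clear gap between one shelf's top and the next shelf's underside is 258 mm.

The chair is on the floor beside the table on its −x side. The bookshelf is on top of the table, centred.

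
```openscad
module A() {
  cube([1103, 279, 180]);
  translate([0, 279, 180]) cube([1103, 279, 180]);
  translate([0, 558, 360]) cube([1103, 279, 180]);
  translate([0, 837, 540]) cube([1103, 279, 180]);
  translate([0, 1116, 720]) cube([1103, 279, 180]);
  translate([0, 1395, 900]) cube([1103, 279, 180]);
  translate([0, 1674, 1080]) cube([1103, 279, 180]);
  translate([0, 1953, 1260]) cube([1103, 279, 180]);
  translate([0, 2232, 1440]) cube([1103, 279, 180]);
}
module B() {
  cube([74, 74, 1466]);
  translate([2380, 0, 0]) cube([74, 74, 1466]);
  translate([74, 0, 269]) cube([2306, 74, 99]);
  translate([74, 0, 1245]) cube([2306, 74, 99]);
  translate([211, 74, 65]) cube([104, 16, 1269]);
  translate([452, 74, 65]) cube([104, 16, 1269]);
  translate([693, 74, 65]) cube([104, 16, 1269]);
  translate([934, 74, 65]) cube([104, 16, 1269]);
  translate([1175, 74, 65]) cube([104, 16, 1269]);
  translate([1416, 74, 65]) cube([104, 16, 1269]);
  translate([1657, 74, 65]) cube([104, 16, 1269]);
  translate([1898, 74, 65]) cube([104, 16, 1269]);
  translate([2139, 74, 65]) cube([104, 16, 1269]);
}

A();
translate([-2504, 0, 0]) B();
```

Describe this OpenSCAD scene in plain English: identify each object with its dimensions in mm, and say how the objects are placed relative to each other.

A is a straight staircase of 9 solid steps. Each step is 1103 mm wide (x), 279 mm deep (y, the going) and 180 mm tall (the rise). The first step rests on the floor; each subsequent step sits one going further in +y and one rise higher in +z, directly behind and above the previous step with no overlap.

B is a fence section. Two 74×74 mm posts, 1466 mm tall, stand on the floor with a clear span of 2306 mm between their inner faces. Two horizontal rails of 74×99 mm section span the gap between the posts with their undersides at z = 269 mm and z = 1245 mm, flush with the posts' −y face. 9 pickets, each 104 mm wide, 16 mm thick and 1269 mm tall, are fixed to the +y face of the rails with their bottoms at z = 65 mm, evenly spaced across the span with equal gaps (rounded down to the nearest mm) at the −x end and between each pair — any rounding remainder accumulates at the +x end.

The fence section is on the floor beside the staircase on its −x side.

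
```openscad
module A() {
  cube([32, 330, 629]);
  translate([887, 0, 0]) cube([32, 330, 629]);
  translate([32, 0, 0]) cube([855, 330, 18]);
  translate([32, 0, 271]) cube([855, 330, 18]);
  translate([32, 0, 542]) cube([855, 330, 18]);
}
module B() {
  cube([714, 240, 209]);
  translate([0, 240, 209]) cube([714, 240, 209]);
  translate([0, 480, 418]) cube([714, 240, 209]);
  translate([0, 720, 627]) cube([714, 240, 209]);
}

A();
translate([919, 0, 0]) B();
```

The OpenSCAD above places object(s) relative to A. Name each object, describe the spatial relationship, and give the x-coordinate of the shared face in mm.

A is a bookshelf. B is a staircase. The staircase is against the bookshelf's +x side, with their −y faces flush. The x-coordinate of the shared face is 919 mm.

The bookshelf's +x face and the staircase's −x face are both at x = 919 mm.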